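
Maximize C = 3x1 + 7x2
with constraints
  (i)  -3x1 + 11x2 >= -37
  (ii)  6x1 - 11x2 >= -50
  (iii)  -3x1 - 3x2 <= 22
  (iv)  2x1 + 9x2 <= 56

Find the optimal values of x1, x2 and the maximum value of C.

Corner points and C = 3x1 + 7x2:
  (-131/42, -59/14) → C = -272/7
  (949/49, 94/49) → C = 3505/49
  (-392/51, 6/17) → C = -350/17
  (83/38, 109/19) → C = 1775/38

At the optimal vertex, -3x1 + 11x2 = -37 and 2x1 + 9x2 = 56.
Solving simultaneously gives x1 = 949/49, x2 = 94/49.

x1 = 949/49, x2 = 94/49, maximum C = 3505/49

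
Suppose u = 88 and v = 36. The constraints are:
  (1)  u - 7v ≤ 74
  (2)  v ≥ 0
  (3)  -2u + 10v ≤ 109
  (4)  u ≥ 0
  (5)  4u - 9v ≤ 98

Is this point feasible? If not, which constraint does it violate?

not feasible — violates (3)

Constraint (3): -2u + 10v = 184, which is not ≤ 109. All other constraints are satisfied.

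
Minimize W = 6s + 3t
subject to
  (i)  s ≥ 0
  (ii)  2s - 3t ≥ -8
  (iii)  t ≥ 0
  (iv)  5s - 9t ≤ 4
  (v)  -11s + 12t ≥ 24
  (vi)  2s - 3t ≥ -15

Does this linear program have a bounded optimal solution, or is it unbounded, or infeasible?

bounded optimum

Feasible corners and W = 6s + 3t:
  (0, 8/3) → W = 8
  (0, 2) → W = 6
  (8/3, 40/9) → W = 88/3
The feasible region has finitely many vertices and no improving ray; the minimum is 6 at (0, 2).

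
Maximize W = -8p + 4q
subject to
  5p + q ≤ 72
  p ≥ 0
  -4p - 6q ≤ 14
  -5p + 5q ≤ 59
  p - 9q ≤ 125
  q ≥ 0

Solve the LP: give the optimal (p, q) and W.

p = 0, q = 59/5, maximum W = 236/5

Corner points and W = -8p + 4q:
  (301/30, 131/6) → W = 106/15
  (72/5, 0) → W = -576/5
  (0, 59/5) → W = 236/5
  (0, 0) → W = 0

The optimum lies where p = 0 and -5p + 5q = 59.
Solving simultaneously gives p = 0, q = 59/5.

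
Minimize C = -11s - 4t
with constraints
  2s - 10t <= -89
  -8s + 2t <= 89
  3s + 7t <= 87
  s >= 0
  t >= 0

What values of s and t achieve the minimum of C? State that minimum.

s = 247/44, t = 441/44, minimum C = -4481/44

Vertices and C = -11s - 4t:
  (247/44, 441/44) → C = -4481/44
  (0, 89/10) → C = -178/5
  (0, 87/7) → C = -348/7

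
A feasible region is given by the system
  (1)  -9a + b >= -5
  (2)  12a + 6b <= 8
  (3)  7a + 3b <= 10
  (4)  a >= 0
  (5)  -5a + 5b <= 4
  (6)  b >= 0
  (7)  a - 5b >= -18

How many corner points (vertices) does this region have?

5

Intersecting each pair of boundary lines and keeping only the points that satisfy every inequality leaves:
  (19/33, 2/11)
  (5/9, 0)
  (8/45, 44/45)
  (0, 4/5)
  (0, 0)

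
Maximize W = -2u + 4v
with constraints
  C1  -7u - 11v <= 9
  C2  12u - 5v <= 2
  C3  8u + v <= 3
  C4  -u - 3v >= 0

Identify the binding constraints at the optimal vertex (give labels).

Vertices and W = -2u + 4v:
  (-23/167, -122/167) → W = -442/167
  (-27/10, 9/10) → W = 9
  (6/41, -2/41) → W = -20/41

The maximum is at (-27/10, 9/10). Substituting into each constraint, equality holds for C1 and C4; the remaining constraints have slack.

C1 and C4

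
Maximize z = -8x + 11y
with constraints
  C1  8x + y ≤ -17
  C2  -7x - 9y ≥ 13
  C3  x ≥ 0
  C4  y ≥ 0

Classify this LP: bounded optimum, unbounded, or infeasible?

infeasible

The boundaries 8x + y = -17 and -7x - 9y = 13 meet at (-28/13, 3/13), but that point violates x ≥ 0. Every candidate vertex is excluded by some other constraint, so the feasible region is empty.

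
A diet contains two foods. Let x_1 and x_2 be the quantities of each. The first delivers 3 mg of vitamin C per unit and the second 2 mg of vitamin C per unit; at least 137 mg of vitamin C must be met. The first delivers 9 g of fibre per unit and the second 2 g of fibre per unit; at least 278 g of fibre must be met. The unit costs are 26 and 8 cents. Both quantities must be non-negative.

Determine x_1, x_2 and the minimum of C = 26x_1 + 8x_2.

Corner points and C = 26x_1 + 8x_2:
  (0, 139) → C = 1112
  (137/3, 0) → C = 3562/3
  (47/2, 133/4) → C = 877
The feasible region is unbounded (it extends along (0, 1), (1, 0)), but C strictly increases along every unbounded feasible direction, so there is no improving ray and the minimum is attained at a vertex.

At the optimal vertex, 3x_1 + 2x_2 = 137 and 9x_1 + 2x_2 = 278.
Solving simultaneously gives x_1 = 47/2, x_2 = 133/4.

x_1 = 47/2, x_2 = 133/4, minimum C = 877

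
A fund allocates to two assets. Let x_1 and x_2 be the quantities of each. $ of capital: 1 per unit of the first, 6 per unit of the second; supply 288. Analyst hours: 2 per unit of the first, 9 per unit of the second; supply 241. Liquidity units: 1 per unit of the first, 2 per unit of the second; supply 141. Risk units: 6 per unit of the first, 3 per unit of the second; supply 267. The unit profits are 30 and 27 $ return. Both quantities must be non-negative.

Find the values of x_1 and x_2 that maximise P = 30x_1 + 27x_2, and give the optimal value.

x_1 = 35, x_2 = 19, maximum P = 1563

Extreme points and P = 30x_1 + 27x_2:
  (0, 0) → P = 0
  (0, 241/9) → P = 723
  (89/2, 0) → P = 1335
  (35, 19) → P = 1563

The binding constraints are 2x_1 + 9x_2 = 241 and 6x_1 + 3x_2 = 267.
Solving simultaneously gives x_1 = 35, x_2 = 19.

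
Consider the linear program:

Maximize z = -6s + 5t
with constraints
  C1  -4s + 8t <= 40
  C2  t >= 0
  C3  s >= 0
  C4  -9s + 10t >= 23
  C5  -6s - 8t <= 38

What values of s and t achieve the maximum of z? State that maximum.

s = 0, t = 5, maximum z = 25

Corner points and z = -6s + 5t:
  (0, 5) → z = 25
  (27/4, 67/8) → z = 11/8
  (0, 23/10) → z = 23/2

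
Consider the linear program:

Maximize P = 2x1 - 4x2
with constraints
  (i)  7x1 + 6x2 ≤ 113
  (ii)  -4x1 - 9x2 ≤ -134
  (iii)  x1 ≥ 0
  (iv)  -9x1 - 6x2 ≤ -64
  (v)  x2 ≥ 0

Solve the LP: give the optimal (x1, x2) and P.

Extreme points and P = 2x1 - 4x2:
  (71/13, 162/13) → P = -506/13
  (0, 113/6) → P = -226/3
  (0, 134/9) → P = -536/9

The binding constraints are 7x1 + 6x2 = 113 and -4x1 - 9x2 = -134.
Solving simultaneously gives x1 = 71/13, x2 = 162/13.

x1 = 71/13, x2 = 162/13, maximum P = -506/13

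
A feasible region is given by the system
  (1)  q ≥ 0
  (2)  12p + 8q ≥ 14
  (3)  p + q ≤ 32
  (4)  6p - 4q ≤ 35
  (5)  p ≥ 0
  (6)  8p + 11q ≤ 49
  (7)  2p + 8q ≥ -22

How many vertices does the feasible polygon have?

5

The feasible vertices (each the meet of two boundaries and inside every other half-plane) are:
  (7/6, 0)
  (35/6, 0)
  (0, 7/4)
  (83/14, 1/7)
  (0, 49/11)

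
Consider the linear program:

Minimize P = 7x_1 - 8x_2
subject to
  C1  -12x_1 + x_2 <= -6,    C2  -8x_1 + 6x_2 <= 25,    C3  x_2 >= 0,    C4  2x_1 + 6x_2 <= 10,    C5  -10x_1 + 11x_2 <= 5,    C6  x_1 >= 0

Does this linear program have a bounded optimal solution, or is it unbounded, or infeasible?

bounded optimum

Vertices and P = 7x_1 - 8x_2:
  (1/2, 0) → P = 7/2
  (71/122, 60/61) → P = -463/122
  (5, 0) → P = 35
  (40/41, 55/41) → P = -160/41
The feasible region has finitely many vertices and no improving ray; the minimum is -160/41 at (40/41, 55/41).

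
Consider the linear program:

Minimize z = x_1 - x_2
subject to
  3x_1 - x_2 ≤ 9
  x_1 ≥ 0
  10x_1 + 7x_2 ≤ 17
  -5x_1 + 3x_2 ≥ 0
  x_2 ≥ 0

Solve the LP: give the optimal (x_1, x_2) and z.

Feasible corners and z = x_1 - x_2:
  (0, 17/7) → z = -17/7
  (0, 0) → z = 0
  (51/65, 17/13) → z = -34/65

x_1 = 0, x_2 = 17/7, minimum z = -17/7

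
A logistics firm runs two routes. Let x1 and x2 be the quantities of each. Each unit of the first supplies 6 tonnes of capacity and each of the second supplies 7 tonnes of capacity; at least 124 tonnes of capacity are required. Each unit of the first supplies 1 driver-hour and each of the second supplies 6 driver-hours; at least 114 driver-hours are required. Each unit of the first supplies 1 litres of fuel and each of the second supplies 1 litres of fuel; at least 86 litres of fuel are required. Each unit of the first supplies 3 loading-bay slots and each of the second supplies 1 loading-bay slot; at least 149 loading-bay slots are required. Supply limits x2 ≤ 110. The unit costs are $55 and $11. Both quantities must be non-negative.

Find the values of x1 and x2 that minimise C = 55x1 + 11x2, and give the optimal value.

x1 = 13, x2 = 110, minimum C = 1925

Feasible corners and C = 55x1 + 11x2:
  (114, 0) → C = 6270
  (402/5, 28/5) → C = 22418/5
  (63/2, 109/2) → C = 2332
  (13, 110) → C = 1925
The feasible region is unbounded (it extends along (1, 0)), but C strictly increases along every unbounded feasible direction, so there is no improving ray and the minimum is attained at a vertex.

At the optimal vertex, 3x1 + x2 = 149 and x2 = 110.
Solving simultaneously gives x1 = 13, x2 = 110.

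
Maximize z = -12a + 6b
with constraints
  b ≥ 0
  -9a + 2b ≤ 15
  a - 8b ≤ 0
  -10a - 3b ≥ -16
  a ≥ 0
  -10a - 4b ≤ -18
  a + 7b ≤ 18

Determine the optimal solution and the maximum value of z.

Extreme points and z = -12a + 6b:
  (1, 2) → z = 0
  (58/67, 164/67) → z = 288/67
  (9/11, 27/11) → z = 54/11

The optimum lies where -10a - 4b = -18 and a + 7b = 18.
Solving simultaneously gives a = 9/11, b = 27/11.

a = 9/11, b = 27/11, maximum z = 54/11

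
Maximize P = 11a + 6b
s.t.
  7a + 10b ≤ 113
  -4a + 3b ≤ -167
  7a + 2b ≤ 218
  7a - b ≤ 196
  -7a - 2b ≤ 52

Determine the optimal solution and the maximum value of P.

Extreme points and P = 11a + 6b:
  (421/17, -385/17) → P = 2321/17
  (178/29, -1377/29) → P = -6304/29
  (340/21, -248/3) → P = -6676/21

At the optimal vertex, -4a + 3b = -167 and 7a - b = 196.
Solving simultaneously gives a = 421/17, b = -385/17.

a = 421/17, b = -385/17, maximum P = 2321/17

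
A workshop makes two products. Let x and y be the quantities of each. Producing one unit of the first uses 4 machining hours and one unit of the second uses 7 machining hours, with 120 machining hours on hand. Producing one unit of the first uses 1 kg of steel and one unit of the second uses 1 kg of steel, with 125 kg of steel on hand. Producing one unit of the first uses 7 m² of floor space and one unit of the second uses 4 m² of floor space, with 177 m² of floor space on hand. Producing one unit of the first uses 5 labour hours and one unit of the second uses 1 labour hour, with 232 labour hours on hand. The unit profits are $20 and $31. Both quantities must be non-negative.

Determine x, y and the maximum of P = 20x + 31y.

x = 23, y = 4, maximum P = 584

At the optimal vertex, 4x + 7y = 120 and 7x + 4y = 177.
Solving simultaneously gives x = 23, y = 4.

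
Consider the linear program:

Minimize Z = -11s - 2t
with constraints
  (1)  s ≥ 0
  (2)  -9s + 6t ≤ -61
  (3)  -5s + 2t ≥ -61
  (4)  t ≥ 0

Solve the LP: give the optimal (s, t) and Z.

Vertices and Z = -11s - 2t:
  (61/3, 61/3) → Z = -793/3
  (61/9, 0) → Z = -671/9
  (61/5, 0) → Z = -671/5

s = 61/3, t = 61/3, minimum Z = -793/3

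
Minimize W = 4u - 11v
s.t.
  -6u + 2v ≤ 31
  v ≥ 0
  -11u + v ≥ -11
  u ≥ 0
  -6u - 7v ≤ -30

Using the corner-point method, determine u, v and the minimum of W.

u = 53/16, v = 407/16, minimum W = -4265/16

The binding constraints are -6u + 2v = 31 and -11u + v = -11.
Solving simultaneously gives u = 53/16, v = 407/16.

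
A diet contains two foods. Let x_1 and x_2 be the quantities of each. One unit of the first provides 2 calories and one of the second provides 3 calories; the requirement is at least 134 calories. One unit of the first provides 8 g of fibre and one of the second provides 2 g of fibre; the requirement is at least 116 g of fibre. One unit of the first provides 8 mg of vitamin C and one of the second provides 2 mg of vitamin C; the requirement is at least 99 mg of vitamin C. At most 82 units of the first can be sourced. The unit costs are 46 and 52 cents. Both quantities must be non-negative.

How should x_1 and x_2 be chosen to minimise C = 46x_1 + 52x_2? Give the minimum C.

The feasible region is unbounded (it extends along (0, 1)), but C strictly increases along every unbounded feasible direction, so there is no improving ray and the minimum is attained at a vertex.

x_1 = 4, x_2 = 42, minimum C = 2368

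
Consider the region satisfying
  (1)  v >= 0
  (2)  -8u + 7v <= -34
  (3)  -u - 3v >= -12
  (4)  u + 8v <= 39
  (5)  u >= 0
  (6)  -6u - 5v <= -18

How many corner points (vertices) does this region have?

Pairwise boundary intersections that survive every other constraint:
  (17/4, 0)
  (12, 0)
  (6, 2)

3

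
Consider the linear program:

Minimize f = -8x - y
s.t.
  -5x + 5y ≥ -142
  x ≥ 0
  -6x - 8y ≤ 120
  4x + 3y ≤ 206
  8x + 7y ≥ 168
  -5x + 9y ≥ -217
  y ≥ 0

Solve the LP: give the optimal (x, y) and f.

At the optimal vertex, -5x + 5y = -142 and 4x + 3y = 206.
Solving simultaneously gives x = 208/5, y = 66/5.

x = 208/5, y = 66/5, minimum f = -346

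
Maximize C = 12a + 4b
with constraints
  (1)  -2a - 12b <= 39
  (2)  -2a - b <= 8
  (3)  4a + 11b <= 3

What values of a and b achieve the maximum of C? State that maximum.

Feasible corners and C = 12a + 4b:
  (-57/22, -31/11) → C = -466/11
  (465/26, -81/13) → C = 2466/13
  (-91/18, 19/9) → C = -470/9

a = 465/26, b = -81/13, maximum C = 2466/13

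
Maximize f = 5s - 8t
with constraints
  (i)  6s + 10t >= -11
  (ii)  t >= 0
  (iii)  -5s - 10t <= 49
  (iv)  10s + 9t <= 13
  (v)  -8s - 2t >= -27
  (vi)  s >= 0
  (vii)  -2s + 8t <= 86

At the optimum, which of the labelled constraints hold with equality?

Feasible corners and f = 5s - 8t:
  (13/10, 0) → f = 13/2
  (0, 0) → f = 0
  (0, 13/9) → f = -104/9

The maximum is at (13/10, 0). Substituting into each constraint, equality holds for (ii) and (iv); the remaining constraints have slack.

(ii) and (iv)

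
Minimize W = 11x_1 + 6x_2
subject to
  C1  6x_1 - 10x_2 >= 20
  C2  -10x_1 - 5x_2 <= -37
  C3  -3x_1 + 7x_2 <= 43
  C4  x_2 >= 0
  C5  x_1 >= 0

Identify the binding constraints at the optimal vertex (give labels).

C2 and C4

Feasible corners and W = 11x_1 + 6x_2:
  (47/13, 11/65) → W = 2651/65
  (95/2, 53/2) → W = 1363/2
  (37/10, 0) → W = 407/10
The feasible region is unbounded (it extends along (7, 3), (1, 0)), but W strictly increases along every unbounded feasible direction, so there is no improving ray and the minimum is attained at a vertex.

The minimum is at (37/10, 0). Substituting into each constraint, equality holds for C2 and C4; the remaining constraints have slack.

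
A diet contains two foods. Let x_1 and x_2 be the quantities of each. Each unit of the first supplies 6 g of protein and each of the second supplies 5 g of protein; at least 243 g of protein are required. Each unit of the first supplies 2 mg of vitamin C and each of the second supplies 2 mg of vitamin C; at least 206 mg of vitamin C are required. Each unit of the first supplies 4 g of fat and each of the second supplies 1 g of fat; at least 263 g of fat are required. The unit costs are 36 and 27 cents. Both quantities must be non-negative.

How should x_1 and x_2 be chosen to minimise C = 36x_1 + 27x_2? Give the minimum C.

Feasible corners and C = 36x_1 + 27x_2:
  (0, 263) → C = 7101
  (103, 0) → C = 3708
  (160/3, 149/3) → C = 3261
The feasible region is unbounded (it extends along (0, 1), (1, 0)), but C strictly increases along every unbounded feasible direction, so there is no improving ray and the minimum is attained at a vertex.

At the optimal vertex, 2x_1 + 2x_2 = 206 and 4x_1 + x_2 = 263.
Solving simultaneously gives x_1 = 160/3, x_2 = 149/3.

x_1 = 160/3, x_2 = 149/3, minimum C = 3261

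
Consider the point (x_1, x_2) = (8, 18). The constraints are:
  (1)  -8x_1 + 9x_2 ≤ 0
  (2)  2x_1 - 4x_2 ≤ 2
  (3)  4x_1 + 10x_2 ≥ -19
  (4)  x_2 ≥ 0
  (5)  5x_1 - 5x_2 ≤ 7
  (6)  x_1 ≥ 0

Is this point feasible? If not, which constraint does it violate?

Constraint (1): -8x_1 + 9x_2 = 98, which is not ≤ 0. All other constraints are satisfied.

not feasible — violates (1)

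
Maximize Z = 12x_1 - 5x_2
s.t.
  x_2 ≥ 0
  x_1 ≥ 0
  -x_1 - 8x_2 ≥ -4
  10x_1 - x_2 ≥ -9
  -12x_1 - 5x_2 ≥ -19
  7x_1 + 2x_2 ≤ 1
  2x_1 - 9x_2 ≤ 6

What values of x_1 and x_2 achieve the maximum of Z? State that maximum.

x_1 = 1/7, x_2 = 0, maximum Z = 12/7

Extreme points and Z = 12x_1 - 5x_2:
  (0, 0) → Z = 0
  (1/7, 0) → Z = 12/7
  (0, 1/2) → Z = -5/2

The optimum lies where x_2 = 0 and 7x_1 + 2x_2 = 1.
Solving simultaneously gives x_1 = 1/7, x_2 = 0.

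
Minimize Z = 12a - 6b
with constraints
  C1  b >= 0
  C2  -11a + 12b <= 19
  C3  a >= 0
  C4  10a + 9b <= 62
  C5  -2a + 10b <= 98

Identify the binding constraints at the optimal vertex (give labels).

Vertices and Z = 12a - 6b:
  (0, 0) → Z = 0
  (31/5, 0) → Z = 372/5
  (0, 19/12) → Z = -19/2
  (191/73, 872/219) → Z = 548/73

The minimum is at (0, 19/12). Substituting into each constraint, equality holds for C2 and C3; the remaining constraints have slack.

C2 and C3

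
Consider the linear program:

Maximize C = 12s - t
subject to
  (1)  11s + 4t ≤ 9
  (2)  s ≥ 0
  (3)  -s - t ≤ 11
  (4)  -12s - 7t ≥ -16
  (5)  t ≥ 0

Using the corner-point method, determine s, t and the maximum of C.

Vertices and C = 12s - t:
  (0, 9/4) → C = -9/4
  (9/11, 0) → C = 108/11
  (0, 0) → C = 0

The optimum lies where 11s + 4t = 9 and t = 0.
Solving simultaneously gives s = 9/11, t = 0.

s = 9/11, t = 0, maximum C = 108/11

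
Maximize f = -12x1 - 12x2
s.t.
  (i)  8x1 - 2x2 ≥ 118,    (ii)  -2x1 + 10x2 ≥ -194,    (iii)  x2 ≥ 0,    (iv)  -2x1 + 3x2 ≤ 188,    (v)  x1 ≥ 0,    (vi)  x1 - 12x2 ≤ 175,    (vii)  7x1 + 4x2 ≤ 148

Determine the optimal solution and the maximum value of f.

x1 = 59/4, x2 = 0, maximum f = -177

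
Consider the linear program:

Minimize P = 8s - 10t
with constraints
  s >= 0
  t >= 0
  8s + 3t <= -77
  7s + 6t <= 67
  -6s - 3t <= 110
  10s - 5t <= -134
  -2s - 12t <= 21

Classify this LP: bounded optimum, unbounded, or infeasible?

infeasible

The boundaries 8s + 3t = -77 and 7s + 6t = 67 meet at (-221/9, 1075/27), but that point violates s ≥ 0. Every candidate vertex is excluded by some other constraint, so the feasible region is empty.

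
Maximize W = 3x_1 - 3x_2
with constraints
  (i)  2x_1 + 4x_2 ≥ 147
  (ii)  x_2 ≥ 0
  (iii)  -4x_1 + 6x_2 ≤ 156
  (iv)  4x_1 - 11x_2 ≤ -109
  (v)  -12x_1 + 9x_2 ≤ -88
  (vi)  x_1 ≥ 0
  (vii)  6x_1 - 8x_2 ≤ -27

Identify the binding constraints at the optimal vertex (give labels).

(iii) and (vii)

Corner points and W = 3x_1 - 3x_2:
  (1675/66, 794/33) → W = 87/22
  (267/10, 117/5) → W = 99/10
  (161/3, 556/9) → W = -73/3
  (543/2, 207) → W = 387/2

The maximum is at (543/2, 207). Substituting into each constraint, equality holds for (iii) and (vii); the remaining constraints have slack.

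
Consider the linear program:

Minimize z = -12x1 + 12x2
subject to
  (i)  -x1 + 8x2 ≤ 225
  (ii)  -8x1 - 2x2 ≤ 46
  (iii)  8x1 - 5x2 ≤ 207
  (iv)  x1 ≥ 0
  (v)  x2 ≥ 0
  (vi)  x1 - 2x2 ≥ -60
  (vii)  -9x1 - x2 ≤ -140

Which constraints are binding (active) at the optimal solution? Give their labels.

(iii) and (v)

Feasible corners and z = -12x1 + 12x2:
  (2781/59, 2007/59) → z = -9288/59
  (895/73, 2165/73) → z = 15240/73
  (207/8, 0) → z = -621/2
  (140/9, 0) → z = -560/3

The minimum is at (207/8, 0). Substituting into each constraint, equality holds for (iii) and (v); the remaining constraints have slack.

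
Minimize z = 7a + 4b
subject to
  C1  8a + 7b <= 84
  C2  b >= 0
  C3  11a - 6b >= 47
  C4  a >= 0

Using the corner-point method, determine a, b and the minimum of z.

a = 47/11, b = 0, minimum z = 329/11

Corner points and z = 7a + 4b:
  (21/2, 0) → z = 147/2
  (833/125, 548/125) → z = 8023/125
  (47/11, 0) → z = 329/11

The binding constraints are b = 0 and 11a - 6b = 47.
Solving simultaneously gives a = 47/11, b = 0.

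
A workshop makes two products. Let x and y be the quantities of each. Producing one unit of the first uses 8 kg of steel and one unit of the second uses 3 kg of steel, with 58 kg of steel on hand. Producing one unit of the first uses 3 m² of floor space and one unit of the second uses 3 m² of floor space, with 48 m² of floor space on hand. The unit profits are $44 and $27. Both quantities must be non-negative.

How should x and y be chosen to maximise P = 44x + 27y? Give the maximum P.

Corner points and P = 44x + 27y:
  (0, 0) → P = 0
  (0, 16) → P = 432
  (29/4, 0) → P = 319
  (2, 14) → P = 466

The binding constraints are 8x + 3y = 58 and 3x + 3y = 48.
Solving simultaneously gives x = 2, y = 14.

x = 2, y = 14, maximum P = 466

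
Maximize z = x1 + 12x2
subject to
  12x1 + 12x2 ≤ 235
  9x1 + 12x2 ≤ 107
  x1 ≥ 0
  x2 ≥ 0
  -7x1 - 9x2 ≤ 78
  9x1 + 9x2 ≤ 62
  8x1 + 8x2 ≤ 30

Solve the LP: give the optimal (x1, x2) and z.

x1 = 0, x2 = 15/4, maximum z = 45

Feasible corners and z = x1 + 12x2:
  (0, 0) → z = 0
  (0, 15/4) → z = 45
  (15/4, 0) → z = 15/4

The binding constraints are x1 = 0 and 8x1 + 8x2 = 30.
Solving simultaneously gives x1 = 0, x2 = 15/4.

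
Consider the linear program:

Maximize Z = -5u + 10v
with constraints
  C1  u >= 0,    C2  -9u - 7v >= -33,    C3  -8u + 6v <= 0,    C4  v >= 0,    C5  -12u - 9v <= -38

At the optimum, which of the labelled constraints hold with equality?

Feasible corners and Z = -5u + 10v:
  (9/5, 12/5) → Z = 15
  (11/3, 0) → Z = -55/3
  (19/12, 19/9) → Z = 475/36
  (19/6, 0) → Z = -95/6

The maximum is at (9/5, 12/5). Substituting into each constraint, equality holds for C2 and C3; the remaining constraints have slack.

C2 and C3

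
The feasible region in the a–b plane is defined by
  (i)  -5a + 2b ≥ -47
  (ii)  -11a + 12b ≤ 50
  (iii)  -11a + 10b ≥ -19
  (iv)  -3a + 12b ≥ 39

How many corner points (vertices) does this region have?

4

Intersecting each pair of boundary lines and keeping only the points that satisfy every inequality leaves:
  (332/19, 767/38)
  (108/7, 211/14)
  (-11/8, 93/32)
  (103/17, 81/17)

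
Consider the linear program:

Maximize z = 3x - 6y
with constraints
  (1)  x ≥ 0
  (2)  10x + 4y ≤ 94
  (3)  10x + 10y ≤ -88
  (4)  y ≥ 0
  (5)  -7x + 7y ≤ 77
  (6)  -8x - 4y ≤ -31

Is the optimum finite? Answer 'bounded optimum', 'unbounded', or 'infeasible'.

The boundaries x = 0 and -7x + 7y = 77 meet at (0, 11), but that point violates 10x + 10y ≤ -88. Every candidate vertex is excluded by some other constraint, so the feasible region is empty.

infeasible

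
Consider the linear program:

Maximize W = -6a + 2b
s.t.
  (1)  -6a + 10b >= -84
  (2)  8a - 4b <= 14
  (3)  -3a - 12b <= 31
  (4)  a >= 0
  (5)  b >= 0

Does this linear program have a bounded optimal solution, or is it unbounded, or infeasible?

From the feasible point (7/4, 0), moving in the direction (0, 1) keeps every constraint satisfied while W increases without bound.

unbounded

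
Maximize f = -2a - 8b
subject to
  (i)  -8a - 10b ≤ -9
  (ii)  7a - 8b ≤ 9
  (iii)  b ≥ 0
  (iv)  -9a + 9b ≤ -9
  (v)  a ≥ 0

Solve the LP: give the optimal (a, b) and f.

a = 9/8, b = 0, maximum f = -9/4

Feasible corners and f = -2a - 8b:
  (9/8, 0) → f = -9/4
  (19/18, 1/18) → f = -23/9
  (9/7, 0) → f = -18/7
The feasible region is unbounded (it extends along (1, 1), (8, 7)), but f strictly decreases along every unbounded feasible direction, so there is no improving ray and the maximum is attained at a vertex.

The binding constraints are -8a - 10b = -9 and b = 0.
Solving simultaneously gives a = 9/8, b = 0.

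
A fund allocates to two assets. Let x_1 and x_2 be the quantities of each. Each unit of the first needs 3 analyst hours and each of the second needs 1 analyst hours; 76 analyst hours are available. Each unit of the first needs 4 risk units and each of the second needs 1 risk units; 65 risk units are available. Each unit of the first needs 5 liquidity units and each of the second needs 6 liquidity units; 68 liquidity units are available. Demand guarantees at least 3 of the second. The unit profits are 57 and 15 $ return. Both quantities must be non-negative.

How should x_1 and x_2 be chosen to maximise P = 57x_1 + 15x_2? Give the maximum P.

Corner points and P = 57x_1 + 15x_2:
  (0, 34/3) → P = 170
  (0, 3) → P = 45
  (10, 3) → P = 615

The optimum lies where 5x_1 + 6x_2 = 68 and x_2 = 3.
Solving simultaneously gives x_1 = 10, x_2 = 3.

x_1 = 10, x_2 = 3, maximum P = 615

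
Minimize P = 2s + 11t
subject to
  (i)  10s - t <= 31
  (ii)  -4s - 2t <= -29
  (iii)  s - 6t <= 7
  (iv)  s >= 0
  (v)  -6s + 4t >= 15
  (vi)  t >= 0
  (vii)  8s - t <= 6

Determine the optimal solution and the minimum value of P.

s = 41/20, t = 52/5, minimum P = 237/2

Corner points and P = 2s + 11t:
  (25/2, 94) → P = 1059
  (0, 29/2) → P = 319/2
  (41/20, 52/5) → P = 237/2
The feasible region is unbounded (it extends along (0, 1), (1, 10)), but P strictly increases along every unbounded feasible direction, so there is no improving ray and the minimum is attained at a vertex.

The optimum lies where -4s - 2t = -29 and 8s - t = 6.
Solving simultaneously gives s = 41/20, t = 52/5.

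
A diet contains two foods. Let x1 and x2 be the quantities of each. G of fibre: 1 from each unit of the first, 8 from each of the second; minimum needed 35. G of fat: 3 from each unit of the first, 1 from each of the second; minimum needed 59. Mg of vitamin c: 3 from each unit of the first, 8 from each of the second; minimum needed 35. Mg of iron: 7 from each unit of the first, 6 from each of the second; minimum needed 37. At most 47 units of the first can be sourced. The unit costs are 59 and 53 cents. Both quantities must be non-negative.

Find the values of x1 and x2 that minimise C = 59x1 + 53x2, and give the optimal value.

Extreme points and C = 59x1 + 53x2:
  (0, 59) → C = 3127
  (35, 0) → C = 2065
  (47, 0) → C = 2773
  (19, 2) → C = 1227
The feasible region is unbounded (it extends along (0, 1)), but C strictly increases along every unbounded feasible direction, so there is no improving ray and the minimum is attained at a vertex.

At the optimal vertex, x1 + 8x2 = 35 and 3x1 + x2 = 59.
Solving simultaneously gives x1 = 19, x2 = 2.

x1 = 19, x2 = 2, minimum C = 1227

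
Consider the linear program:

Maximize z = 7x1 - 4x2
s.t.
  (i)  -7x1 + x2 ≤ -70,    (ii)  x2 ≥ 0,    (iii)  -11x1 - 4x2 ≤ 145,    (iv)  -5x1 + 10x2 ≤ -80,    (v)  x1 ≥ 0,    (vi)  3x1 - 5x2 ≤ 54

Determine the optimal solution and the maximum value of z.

x1 = 28, x2 = 6, maximum z = 172

Feasible corners and z = 7x1 - 4x2:
  (16, 0) → z = 112
  (18, 0) → z = 126
  (28, 6) → z = 172

The binding constraints are -5x1 + 10x2 = -80 and 3x1 - 5x2 = 54.
Solving simultaneously gives x1 = 28, x2 = 6.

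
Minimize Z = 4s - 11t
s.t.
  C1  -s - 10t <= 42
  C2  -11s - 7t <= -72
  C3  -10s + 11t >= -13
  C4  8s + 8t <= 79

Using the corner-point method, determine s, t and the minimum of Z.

s = 23/32, t = 293/32, minimum Z = -3131/32

Extreme points and Z = 4s - 11t:
  (883/191, 577/191) → Z = -2815/191
  (23/32, 293/32) → Z = -3131/32
  (139/24, 49/12) → Z = -87/4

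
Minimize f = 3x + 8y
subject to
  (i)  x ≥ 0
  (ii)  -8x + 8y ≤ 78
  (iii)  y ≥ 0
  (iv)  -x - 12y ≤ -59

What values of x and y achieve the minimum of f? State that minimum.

Feasible corners and f = 3x + 8y:
  (0, 39/4) → f = 78
  (0, 59/12) → f = 118/3
  (59, 0) → f = 177
The feasible region is unbounded (it extends along (1, 1), (1, 0)), but f strictly increases along every unbounded feasible direction, so there is no improving ray and the minimum is attained at a vertex.

At the optimal vertex, x = 0 and -x - 12y = -59.
Solving simultaneously gives x = 0, y = 59/12.

x = 0, y = 59/12, minimum f = 118/3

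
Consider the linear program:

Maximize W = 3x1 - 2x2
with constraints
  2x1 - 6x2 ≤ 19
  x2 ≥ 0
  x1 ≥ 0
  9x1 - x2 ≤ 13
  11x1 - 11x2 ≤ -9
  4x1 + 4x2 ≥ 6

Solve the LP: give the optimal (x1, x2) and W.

x1 = 19/11, x2 = 28/11, maximum W = 1/11

Feasible corners and W = 3x1 - 2x2:
  (0, 3/2) → W = -3
  (19/11, 28/11) → W = 1/11
  (15/44, 51/44) → W = -57/44
The feasible region is unbounded (it extends along (0, 1), (1, 9)), but W strictly decreases along every unbounded feasible direction, so there is no improving ray and the maximum is attained at a vertex.

The optimum lies where 9x1 - x2 = 13 and 11x1 - 11x2 = -9.
Solving simultaneously gives x1 = 19/11, x2 = 28/11.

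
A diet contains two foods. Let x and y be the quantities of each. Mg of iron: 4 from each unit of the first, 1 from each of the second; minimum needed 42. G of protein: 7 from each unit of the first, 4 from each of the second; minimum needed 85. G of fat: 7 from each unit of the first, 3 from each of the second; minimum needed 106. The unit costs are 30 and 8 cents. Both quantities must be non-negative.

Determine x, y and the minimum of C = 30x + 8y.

Feasible corners and C = 30x + 8y:
  (0, 42) → C = 336
  (106/7, 0) → C = 3180/7
  (4, 26) → C = 328
The feasible region is unbounded (it extends along (0, 1), (1, 0)), but C strictly increases along every unbounded feasible direction, so there is no improving ray and the minimum is attained at a vertex.

At the optimal vertex, 4x + y = 42 and 7x + 3y = 106.
Solving simultaneously gives x = 4, y = 26.

x = 4, y = 26, minimum C = 328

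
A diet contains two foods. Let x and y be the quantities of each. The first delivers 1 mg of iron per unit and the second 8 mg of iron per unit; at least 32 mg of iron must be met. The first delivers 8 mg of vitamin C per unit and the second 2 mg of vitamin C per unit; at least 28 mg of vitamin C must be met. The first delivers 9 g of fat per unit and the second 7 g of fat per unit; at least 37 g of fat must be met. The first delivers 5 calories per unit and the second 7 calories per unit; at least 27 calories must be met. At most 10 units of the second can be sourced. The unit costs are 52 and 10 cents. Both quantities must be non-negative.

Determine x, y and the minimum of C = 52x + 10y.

x = 1, y = 10, minimum C = 152

Extreme points and C = 52x + 10y:
  (32, 0) → C = 1664
  (80/31, 114/31) → C = 5300/31
  (1, 10) → C = 152
The feasible region is unbounded (it extends along (1, 0)), but C strictly increases along every unbounded feasible direction, so there is no improving ray and the minimum is attained at a vertex.

At the optimal vertex, 8x + 2y = 28 and y = 10.
Solving simultaneously gives x = 1, y = 10.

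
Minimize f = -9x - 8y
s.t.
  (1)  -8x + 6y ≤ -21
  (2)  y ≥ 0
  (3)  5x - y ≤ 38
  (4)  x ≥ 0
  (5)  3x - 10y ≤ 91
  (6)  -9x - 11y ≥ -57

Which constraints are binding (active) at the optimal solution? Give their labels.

(2) and (6)

Extreme points and f = -9x - 8y:
  (21/8, 0) → f = -189/8
  (573/142, 267/142) → f = -7293/142
  (19/3, 0) → f = -57

The minimum is at (19/3, 0). Substituting into each constraint, equality holds for (2) and (6); the remaining constraints have slack.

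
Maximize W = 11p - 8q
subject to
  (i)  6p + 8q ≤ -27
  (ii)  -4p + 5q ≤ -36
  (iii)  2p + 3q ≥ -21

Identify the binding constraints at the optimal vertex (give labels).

(i) and (iii)

Corner points and W = 11p - 8q:
  (153/62, -162/31) → W = 4275/62
  (87/2, -36) → W = 1533/2
  (3/22, -78/11) → W = 1281/22

The maximum is at (87/2, -36). Substituting into each constraint, equality holds for (i) and (iii); the remaining constraints have slack.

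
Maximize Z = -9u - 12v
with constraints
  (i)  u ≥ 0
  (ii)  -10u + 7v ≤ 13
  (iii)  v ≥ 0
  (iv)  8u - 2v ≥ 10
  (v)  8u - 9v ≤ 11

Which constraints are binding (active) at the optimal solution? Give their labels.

Vertices and Z = -9u - 12v:
  (8/3, 17/3) → Z = -92
  (5/4, 0) → Z = -45/4
  (11/8, 0) → Z = -99/8
The feasible region is unbounded (it extends along (7, 10), (9, 8)), but Z strictly decreases along every unbounded feasible direction, so there is no improving ray and the maximum is attained at a vertex.

The maximum is at (5/4, 0). Substituting into each constraint, equality holds for (iii) and (iv); the remaining constraints have slack.

(iii) and (iv)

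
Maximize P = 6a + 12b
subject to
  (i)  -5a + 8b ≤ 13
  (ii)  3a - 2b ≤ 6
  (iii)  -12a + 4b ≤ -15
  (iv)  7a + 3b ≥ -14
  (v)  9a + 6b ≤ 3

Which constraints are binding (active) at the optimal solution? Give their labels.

Extreme points and P = 6a + 12b:
  (1/2, -9/4) → P = -24
  (7/6, -5/4) → P = -8
  (17/18, -11/12) → P = -16/3

The maximum is at (17/18, -11/12). Substituting into each constraint, equality holds for (iii) and (v); the remaining constraints have slack.

(iii) and (v)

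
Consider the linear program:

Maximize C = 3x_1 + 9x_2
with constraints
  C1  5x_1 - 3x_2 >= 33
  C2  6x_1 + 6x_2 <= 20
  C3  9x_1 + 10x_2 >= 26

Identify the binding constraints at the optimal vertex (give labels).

Corner points and C = 3x_1 + 9x_2:
  (43/8, -49/24) → C = -9/4
  (408/77, -167/77) → C = -279/77
  (22/3, -4) → C = -14

The maximum is at (43/8, -49/24). Substituting into each constraint, equality holds for C1 and C2; the remaining constraints have slack.

C1 and C2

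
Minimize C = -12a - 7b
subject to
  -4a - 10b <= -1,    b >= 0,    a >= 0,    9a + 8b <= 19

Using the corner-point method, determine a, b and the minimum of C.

a = 19/9, b = 0, minimum C = -76/3

Feasible corners and C = -12a - 7b:
  (1/4, 0) → C = -3
  (0, 1/10) → C = -7/10
  (19/9, 0) → C = -76/3
  (0, 19/8) → C = -133/8

At the optimal vertex, b = 0 and 9a + 8b = 19.
Solving simultaneously gives a = 19/9, b = 0.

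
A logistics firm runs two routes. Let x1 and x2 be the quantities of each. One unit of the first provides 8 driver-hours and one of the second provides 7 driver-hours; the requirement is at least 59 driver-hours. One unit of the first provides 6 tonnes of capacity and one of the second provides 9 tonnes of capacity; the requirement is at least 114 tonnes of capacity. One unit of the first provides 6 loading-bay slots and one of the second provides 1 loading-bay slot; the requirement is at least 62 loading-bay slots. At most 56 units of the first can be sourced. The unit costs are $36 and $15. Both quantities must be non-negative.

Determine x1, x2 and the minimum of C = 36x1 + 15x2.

The feasible region is unbounded (it extends along (0, 1)), but C strictly increases along every unbounded feasible direction, so there is no improving ray and the minimum is attained at a vertex.

The binding constraints are 6x1 + 9x2 = 114 and 6x1 + x2 = 62.
Solving simultaneously gives x1 = 37/4, x2 = 13/2.

x1 = 37/4, x2 = 13/2, minimum C = 861/2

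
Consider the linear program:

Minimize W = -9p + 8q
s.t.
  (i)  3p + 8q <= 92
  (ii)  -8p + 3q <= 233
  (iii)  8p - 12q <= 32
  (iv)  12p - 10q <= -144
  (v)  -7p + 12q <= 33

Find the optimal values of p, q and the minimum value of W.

The optimum lies where 8p - 12q = 32 and 12p - 10q = -144.
Solving simultaneously gives p = -32, q = -24.

p = -32, q = -24, minimum W = 96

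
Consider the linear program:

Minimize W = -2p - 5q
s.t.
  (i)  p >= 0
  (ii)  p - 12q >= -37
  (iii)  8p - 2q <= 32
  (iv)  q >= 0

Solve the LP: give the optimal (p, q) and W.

p = 229/47, q = 164/47, minimum W = -1278/47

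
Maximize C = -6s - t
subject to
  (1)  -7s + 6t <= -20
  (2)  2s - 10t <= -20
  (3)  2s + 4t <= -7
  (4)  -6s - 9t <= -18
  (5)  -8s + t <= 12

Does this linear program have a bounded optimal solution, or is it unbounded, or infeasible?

infeasible

The boundaries -7s + 6t = -20 and 2s - 10t = -20 meet at (160/29, 90/29), but that point violates 2s + 4t ≤ -7. Every candidate vertex is excluded by some other constraint, so the feasible region is empty.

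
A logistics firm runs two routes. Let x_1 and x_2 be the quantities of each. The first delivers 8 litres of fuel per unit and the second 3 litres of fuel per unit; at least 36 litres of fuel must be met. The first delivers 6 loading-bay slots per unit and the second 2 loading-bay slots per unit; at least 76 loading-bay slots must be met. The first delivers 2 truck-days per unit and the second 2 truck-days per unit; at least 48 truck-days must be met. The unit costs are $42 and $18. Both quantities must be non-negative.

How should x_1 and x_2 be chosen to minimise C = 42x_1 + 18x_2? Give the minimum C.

The feasible region is unbounded (it extends along (0, 1), (1, 0)), but C strictly increases along every unbounded feasible direction, so there is no improving ray and the minimum is attained at a vertex.

x_1 = 7, x_2 = 17, minimum C = 600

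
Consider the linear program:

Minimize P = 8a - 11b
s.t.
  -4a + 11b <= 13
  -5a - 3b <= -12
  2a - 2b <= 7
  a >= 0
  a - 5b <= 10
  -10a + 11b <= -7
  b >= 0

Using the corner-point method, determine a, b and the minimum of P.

Extreme points and P = 8a - 11b:
  (103/14, 27/7) → P = 115/7
  (10/3, 79/33) → P = 1/3
  (9/5, 1) → P = 17/5
  (12/5, 0) → P = 96/5
  (7/2, 0) → P = 28

a = 10/3, b = 79/33, minimum P = 1/3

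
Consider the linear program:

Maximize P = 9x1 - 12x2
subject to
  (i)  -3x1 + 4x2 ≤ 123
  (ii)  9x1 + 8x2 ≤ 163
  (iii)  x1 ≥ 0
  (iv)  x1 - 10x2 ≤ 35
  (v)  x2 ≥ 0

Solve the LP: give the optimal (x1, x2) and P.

Vertices and P = 9x1 - 12x2:
  (0, 163/8) → P = -489/2
  (163/9, 0) → P = 163
  (0, 0) → P = 0

x1 = 163/9, x2 = 0, maximum P = 163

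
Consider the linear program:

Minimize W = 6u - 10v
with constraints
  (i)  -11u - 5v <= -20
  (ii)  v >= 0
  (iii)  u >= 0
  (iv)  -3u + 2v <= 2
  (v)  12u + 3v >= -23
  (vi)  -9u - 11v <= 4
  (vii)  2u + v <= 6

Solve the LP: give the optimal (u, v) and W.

Feasible corners and W = 6u - 10v:
  (20/11, 0) → W = 120/11
  (30/37, 82/37) → W = -640/37
  (3, 0) → W = 18
  (10/7, 22/7) → W = -160/7

u = 10/7, v = 22/7, minimum W = -160/7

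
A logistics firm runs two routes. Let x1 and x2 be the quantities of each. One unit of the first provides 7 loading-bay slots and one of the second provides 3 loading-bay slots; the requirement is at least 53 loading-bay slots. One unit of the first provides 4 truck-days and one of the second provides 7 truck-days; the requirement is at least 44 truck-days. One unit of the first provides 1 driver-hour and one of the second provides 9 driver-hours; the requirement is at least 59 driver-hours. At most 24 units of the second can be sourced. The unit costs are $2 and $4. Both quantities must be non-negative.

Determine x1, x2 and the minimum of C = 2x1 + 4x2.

x1 = 5, x2 = 6, minimum C = 34

Corner points and C = 2x1 + 4x2:
  (0, 53/3) → C = 212/3
  (0, 24) → C = 96
  (59, 0) → C = 118
  (5, 6) → C = 34
The feasible region is unbounded (it extends along (1, 0)), but C strictly increases along every unbounded feasible direction, so there is no improving ray and the minimum is attained at a vertex.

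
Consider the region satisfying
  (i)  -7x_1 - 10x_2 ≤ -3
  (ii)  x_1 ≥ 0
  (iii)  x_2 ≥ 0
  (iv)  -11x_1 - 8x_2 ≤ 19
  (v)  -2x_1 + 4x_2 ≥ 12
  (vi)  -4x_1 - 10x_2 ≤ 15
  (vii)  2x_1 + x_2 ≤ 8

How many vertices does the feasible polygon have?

3

Intersecting each pair of boundary lines and keeping only the points that satisfy every inequality leaves:
  (0, 3)
  (0, 8)
  (2, 4)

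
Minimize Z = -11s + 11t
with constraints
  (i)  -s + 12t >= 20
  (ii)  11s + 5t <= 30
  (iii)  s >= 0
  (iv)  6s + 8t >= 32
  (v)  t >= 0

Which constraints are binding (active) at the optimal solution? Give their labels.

Vertices and Z = -11s + 11t:
  (0, 6) → Z = 66
  (40/29, 86/29) → Z = 506/29
  (0, 4) → Z = 44

The minimum is at (40/29, 86/29). Substituting into each constraint, equality holds for (ii) and (iv); the remaining constraints have slack.

(ii) and (iv)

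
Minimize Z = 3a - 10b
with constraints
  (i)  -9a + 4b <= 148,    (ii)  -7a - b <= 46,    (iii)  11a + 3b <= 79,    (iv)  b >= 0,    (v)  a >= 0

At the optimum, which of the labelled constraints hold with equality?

(iii) and (v)

Vertices and Z = 3a - 10b:
  (79/11, 0) → Z = 237/11
  (0, 79/3) → Z = -790/3
  (0, 0) → Z = 0

The minimum is at (0, 79/3). Substituting into each constraint, equality holds for (iii) and (v); the remaining constraints have slack.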